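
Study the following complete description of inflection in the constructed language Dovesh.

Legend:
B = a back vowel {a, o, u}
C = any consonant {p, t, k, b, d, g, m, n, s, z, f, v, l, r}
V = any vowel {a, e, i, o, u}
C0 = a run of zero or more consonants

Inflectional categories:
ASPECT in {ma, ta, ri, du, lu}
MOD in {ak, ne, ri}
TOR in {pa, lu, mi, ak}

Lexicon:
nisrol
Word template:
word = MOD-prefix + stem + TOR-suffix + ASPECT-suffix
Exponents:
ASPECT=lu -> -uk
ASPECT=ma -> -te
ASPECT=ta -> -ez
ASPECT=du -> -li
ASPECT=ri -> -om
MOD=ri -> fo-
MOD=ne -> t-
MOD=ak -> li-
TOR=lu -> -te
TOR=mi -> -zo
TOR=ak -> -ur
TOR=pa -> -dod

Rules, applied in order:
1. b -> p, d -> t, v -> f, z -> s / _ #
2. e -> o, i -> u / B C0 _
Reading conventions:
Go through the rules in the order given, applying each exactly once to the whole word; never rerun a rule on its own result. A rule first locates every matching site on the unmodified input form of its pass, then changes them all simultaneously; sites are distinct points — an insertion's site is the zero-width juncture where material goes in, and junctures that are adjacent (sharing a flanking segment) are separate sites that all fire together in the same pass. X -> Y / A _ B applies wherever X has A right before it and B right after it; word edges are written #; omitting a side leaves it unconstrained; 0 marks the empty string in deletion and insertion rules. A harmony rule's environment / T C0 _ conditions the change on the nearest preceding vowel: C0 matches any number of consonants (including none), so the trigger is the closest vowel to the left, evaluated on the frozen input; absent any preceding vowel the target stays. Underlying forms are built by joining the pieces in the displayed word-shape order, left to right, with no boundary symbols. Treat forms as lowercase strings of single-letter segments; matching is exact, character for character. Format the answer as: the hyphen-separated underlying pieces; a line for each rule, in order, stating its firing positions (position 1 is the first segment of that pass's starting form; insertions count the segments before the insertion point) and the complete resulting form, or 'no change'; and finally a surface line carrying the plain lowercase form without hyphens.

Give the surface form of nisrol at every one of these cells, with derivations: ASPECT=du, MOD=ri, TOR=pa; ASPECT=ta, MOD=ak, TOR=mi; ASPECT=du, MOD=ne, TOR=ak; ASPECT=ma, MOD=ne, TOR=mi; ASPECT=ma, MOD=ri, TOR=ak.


cell ASPECT=du, MOD=ri, TOR=pa:
underlying: fo-nisrol-dod-li
1. b -> p, d -> t, v -> f, z -> s / _ #: no change
2. e -> o, i -> u / B C0 _: fires at position(s) 4, 13: fonusroldodlu
surface: fonusroldodlu

cell ASPECT=ta, MOD=ak, TOR=mi:
underlying: li-nisrol-zo-ez
1. b -> p, d -> t, v -> f, z -> s / _ #: fires at position(s) 12: linisrolzoes
2. e -> o, i -> u / B C0 _: fires at position(s) 11: linisrolzoos
surface: linisrolzoos

cell ASPECT=du, MOD=ne, TOR=ak:
underlying: t-nisrol-ur-li
1. b -> p, d -> t, v -> f, z -> s / _ #: no change
2. e -> o, i -> u / B C0 _: fires at position(s) 11: tnisrolurlu
surface: tnisrolurlu

cell ASPECT=ma, MOD=ne, TOR=mi:
underlying: t-nisrol-zo-te
1. b -> p, d -> t, v -> f, z -> s / _ #: no change
2. e -> o, i -> u / B C0 _: fires at position(s) 11: tnisrolzoto
surface: tnisrolzoto

cell ASPECT=ma, MOD=ri, TOR=ak:
underlying: fo-nisrol-ur-te
1. b -> p, d -> t, v -> f, z -> s / _ #: no change
2. e -> o, i -> u / B C0 _: fires at position(s) 4, 12: fonusrolurto
surface: fonusrolurto


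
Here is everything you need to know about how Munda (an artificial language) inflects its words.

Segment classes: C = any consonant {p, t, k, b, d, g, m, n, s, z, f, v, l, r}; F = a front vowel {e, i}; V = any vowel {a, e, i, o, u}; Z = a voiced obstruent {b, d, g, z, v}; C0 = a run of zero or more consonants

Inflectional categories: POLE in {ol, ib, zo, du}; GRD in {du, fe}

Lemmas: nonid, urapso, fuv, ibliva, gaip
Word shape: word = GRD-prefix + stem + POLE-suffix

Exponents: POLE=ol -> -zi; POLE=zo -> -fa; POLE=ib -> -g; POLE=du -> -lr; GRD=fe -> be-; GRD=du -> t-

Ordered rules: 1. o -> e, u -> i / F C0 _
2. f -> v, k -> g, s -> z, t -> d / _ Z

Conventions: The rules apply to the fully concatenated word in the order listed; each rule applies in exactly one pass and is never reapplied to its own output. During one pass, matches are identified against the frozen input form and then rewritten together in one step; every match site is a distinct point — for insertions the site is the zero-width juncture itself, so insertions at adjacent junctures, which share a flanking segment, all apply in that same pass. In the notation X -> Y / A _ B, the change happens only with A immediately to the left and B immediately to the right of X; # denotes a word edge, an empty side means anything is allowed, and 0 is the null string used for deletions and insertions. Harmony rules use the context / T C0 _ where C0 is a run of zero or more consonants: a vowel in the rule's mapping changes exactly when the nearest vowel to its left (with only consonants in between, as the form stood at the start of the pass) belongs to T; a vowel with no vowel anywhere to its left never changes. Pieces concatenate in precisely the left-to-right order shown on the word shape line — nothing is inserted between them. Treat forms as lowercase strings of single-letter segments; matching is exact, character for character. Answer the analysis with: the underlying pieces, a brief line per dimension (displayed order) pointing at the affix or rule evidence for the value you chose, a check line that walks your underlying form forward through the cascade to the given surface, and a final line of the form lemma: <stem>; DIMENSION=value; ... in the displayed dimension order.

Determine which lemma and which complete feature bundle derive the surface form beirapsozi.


underlying: be-urapso-zi
POLE=ol - signalled by the affix -zi
GRD=fe - signalled by the affix be-
check: beurapsozi -> beirapsozi -> beirapsozi
lemma: urapso; POLE=ol; GRD=fe


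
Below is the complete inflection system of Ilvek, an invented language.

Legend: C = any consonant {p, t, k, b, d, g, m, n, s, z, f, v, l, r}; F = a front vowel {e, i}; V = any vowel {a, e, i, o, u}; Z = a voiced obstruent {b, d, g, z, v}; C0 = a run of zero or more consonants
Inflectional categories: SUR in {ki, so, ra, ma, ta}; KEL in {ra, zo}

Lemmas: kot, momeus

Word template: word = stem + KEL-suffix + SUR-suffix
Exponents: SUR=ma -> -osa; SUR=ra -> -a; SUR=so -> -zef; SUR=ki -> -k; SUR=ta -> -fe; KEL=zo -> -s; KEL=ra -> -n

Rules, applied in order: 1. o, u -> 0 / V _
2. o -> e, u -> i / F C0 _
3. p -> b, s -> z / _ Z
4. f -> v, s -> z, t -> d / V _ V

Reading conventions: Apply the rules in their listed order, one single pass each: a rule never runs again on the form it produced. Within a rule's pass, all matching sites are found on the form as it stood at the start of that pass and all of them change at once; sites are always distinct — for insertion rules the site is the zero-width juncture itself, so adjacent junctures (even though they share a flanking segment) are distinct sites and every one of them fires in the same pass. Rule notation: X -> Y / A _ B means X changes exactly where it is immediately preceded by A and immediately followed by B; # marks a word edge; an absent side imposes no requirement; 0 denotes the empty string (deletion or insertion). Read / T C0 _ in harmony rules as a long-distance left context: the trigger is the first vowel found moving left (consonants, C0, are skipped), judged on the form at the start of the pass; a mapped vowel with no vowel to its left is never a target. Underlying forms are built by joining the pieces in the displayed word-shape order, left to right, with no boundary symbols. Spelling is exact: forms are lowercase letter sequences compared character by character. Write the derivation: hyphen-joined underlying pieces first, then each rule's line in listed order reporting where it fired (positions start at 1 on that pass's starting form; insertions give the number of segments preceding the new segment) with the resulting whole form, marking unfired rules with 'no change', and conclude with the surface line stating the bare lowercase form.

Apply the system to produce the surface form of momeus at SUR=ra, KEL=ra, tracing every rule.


underlying: momeus-n-a
1. o, u -> 0 / V _: fires at position(s) 5: momesna
2. o -> e, u -> i / F C0 _: no change
3. p -> b, s -> z / _ Z: no change
4. f -> v, s -> z, t -> d / V _ V: no change
surface: momesna


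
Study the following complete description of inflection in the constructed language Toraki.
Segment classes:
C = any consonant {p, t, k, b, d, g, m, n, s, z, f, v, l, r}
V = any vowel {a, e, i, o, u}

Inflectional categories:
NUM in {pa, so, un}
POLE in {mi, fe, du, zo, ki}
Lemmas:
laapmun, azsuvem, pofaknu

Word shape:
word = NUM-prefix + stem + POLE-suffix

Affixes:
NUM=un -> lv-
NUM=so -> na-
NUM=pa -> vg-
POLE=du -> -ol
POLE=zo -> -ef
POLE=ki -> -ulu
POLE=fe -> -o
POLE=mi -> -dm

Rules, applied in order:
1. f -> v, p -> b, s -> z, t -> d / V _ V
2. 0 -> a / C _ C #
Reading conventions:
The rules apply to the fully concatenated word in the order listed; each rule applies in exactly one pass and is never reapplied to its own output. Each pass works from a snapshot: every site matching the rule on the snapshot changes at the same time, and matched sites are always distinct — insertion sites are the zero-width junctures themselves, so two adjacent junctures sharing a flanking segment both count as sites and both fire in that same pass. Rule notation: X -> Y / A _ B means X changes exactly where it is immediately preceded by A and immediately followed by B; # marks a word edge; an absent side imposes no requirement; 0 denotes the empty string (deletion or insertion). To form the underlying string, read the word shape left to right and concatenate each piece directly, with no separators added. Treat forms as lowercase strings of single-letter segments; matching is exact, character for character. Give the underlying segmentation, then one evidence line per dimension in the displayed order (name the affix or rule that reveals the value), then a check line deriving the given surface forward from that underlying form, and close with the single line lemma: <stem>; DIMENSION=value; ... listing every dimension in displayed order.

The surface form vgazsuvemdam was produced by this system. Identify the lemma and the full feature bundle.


underlying: vg-azsuvem-dm
NUM=pa - signalled by the affix vg-
POLE=mi - signalled by the affix -dm
check: vgazsuvemdm -> vgazsuvemdm -> vgazsuvemdam
lemma: azsuvem; NUM=pa; POLE=mi


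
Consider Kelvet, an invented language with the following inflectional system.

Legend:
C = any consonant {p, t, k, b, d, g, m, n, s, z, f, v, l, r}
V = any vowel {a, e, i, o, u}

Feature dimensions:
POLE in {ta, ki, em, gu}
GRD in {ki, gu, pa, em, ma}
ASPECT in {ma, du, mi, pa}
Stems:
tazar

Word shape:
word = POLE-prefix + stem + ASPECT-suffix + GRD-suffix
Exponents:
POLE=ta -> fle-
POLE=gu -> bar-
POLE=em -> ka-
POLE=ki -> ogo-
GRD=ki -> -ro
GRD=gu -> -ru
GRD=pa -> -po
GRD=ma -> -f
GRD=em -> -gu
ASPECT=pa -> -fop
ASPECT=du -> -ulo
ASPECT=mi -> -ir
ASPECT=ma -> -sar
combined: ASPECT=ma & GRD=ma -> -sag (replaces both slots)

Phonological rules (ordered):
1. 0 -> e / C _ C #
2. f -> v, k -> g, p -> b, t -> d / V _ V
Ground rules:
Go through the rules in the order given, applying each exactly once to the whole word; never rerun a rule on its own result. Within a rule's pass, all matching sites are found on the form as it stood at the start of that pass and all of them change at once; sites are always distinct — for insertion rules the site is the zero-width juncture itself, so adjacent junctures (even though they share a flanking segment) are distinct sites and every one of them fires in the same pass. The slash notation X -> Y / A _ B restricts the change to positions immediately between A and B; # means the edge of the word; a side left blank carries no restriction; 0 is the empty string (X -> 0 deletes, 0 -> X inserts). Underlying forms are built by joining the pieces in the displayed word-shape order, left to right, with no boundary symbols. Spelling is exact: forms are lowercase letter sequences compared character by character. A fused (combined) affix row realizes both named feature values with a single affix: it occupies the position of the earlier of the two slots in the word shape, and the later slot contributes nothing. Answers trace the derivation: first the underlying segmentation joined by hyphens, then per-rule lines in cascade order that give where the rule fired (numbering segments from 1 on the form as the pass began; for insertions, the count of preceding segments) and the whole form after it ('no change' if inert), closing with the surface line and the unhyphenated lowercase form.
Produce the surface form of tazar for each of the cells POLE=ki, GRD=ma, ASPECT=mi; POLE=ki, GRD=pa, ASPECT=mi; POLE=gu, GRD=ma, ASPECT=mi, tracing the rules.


cell POLE=ki, GRD=ma, ASPECT=mi:
underlying: ogo-tazar-ir-f
1. 0 -> e / C _ C #: inserts after position(s) 10: ogotazariref
2. f -> v, k -> g, p -> b, t -> d / V _ V: fires at position(s) 4: ogodazariref
surface: ogodazariref

cell POLE=ki, GRD=pa, ASPECT=mi:
underlying: ogo-tazar-ir-po
1. 0 -> e / C _ C #: no change
2. f -> v, k -> g, p -> b, t -> d / V _ V: fires at position(s) 4: ogodazarirpo
surface: ogodazarirpo

cell POLE=gu, GRD=ma, ASPECT=mi:
underlying: bar-tazar-ir-f
1. 0 -> e / C _ C #: inserts after position(s) 10: bartazariref
2. f -> v, k -> g, p -> b, t -> d / V _ V: no change
surface: bartazariref


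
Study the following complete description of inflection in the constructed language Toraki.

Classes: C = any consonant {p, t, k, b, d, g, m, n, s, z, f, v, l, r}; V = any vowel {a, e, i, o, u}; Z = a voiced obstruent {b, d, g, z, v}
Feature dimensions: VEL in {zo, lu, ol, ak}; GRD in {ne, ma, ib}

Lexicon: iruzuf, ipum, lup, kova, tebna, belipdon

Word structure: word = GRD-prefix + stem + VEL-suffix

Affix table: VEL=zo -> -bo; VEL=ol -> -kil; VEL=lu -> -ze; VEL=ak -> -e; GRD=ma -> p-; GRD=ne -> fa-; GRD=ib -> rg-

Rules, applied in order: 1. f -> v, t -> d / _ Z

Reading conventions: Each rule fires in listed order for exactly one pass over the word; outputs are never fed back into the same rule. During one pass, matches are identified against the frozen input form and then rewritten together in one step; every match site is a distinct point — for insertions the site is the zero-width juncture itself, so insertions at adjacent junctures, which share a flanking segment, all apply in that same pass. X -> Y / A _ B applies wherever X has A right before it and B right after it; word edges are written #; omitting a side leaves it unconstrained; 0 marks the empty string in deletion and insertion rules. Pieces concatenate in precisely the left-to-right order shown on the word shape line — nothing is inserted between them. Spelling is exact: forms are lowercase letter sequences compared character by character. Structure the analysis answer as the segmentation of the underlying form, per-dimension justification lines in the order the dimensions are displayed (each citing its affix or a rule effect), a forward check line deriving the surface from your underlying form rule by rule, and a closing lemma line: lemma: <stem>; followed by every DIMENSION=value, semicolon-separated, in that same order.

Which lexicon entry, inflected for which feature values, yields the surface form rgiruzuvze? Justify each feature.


underlying: rg-iruzuf-ze
VEL=lu - signalled by the affix -ze
GRD=ib - signalled by the affix rg-
check: rgiruzufze -> rgiruzuvze
lemma: iruzuf; VEL=lu; GRD=ib


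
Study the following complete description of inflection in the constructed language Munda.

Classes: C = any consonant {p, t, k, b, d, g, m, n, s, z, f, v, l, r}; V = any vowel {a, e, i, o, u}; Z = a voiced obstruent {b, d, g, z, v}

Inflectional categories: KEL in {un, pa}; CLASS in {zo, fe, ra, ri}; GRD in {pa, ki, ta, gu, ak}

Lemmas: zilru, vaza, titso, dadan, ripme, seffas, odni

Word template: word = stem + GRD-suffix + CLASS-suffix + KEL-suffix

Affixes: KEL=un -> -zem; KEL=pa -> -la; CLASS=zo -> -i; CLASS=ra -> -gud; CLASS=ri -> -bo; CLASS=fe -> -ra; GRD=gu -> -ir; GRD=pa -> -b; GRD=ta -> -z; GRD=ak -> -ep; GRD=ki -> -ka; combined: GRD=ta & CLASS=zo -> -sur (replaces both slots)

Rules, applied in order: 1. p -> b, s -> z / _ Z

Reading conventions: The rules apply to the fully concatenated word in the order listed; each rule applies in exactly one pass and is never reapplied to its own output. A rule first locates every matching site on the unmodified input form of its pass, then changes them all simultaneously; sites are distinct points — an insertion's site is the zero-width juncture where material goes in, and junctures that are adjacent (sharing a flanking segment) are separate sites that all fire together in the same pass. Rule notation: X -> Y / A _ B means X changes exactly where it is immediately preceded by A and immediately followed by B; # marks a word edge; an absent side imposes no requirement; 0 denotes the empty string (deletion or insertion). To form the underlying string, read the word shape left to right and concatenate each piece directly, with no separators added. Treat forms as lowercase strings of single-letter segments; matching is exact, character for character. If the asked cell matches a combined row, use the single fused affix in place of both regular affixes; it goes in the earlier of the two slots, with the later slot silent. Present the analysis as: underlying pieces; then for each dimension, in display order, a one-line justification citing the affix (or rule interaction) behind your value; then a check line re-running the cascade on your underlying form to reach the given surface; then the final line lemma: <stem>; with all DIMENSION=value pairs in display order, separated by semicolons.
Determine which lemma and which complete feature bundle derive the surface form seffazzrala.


underlying: seffas-z-ra-la
KEL=pa - signalled by the affix -la
CLASS=fe - signalled by the affix -ra
GRD=ta - signalled by the affix -z
check: seffaszrala -> seffazzrala
lemma: seffas; KEL=pa; CLASS=fe; GRD=ta


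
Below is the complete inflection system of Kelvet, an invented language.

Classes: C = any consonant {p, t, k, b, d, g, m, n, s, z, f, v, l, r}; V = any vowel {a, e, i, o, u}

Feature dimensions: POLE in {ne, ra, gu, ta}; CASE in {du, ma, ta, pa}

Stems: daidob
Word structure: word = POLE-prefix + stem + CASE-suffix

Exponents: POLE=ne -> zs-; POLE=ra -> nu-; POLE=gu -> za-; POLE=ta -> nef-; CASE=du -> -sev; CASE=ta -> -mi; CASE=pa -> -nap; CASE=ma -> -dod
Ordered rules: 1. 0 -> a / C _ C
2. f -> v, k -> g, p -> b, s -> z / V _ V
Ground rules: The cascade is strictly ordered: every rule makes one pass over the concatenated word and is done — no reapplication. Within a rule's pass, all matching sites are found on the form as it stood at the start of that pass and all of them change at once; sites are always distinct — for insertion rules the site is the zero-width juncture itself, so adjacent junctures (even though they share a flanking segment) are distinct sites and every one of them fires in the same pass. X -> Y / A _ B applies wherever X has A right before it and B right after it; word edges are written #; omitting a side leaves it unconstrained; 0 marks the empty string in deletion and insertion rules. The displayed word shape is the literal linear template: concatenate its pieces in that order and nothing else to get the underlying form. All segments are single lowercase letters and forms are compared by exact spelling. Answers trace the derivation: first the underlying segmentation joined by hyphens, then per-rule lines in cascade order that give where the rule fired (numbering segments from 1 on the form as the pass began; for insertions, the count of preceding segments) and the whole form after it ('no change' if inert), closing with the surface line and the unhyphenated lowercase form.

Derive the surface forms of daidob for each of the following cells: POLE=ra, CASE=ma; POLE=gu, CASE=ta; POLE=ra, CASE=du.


cell POLE=ra, CASE=ma:
underlying: nu-daidob-dod
1. 0 -> a / C _ C: inserts after position(s) 8: nudaidobadod
2. f -> v, k -> g, p -> b, s -> z / V _ V: no change
surface: nudaidobadod

cell POLE=gu, CASE=ta:
underlying: za-daidob-mi
1. 0 -> a / C _ C: inserts after position(s) 8: zadaidobami
2. f -> v, k -> g, p -> b, s -> z / V _ V: no change
surface: zadaidobami

cell POLE=ra, CASE=du:
underlying: nu-daidob-sev
1. 0 -> a / C _ C: inserts after position(s) 8: nudaidobasev
2. f -> v, k -> g, p -> b, s -> z / V _ V: fires at position(s) 10: nudaidobazev
surface: nudaidobazev


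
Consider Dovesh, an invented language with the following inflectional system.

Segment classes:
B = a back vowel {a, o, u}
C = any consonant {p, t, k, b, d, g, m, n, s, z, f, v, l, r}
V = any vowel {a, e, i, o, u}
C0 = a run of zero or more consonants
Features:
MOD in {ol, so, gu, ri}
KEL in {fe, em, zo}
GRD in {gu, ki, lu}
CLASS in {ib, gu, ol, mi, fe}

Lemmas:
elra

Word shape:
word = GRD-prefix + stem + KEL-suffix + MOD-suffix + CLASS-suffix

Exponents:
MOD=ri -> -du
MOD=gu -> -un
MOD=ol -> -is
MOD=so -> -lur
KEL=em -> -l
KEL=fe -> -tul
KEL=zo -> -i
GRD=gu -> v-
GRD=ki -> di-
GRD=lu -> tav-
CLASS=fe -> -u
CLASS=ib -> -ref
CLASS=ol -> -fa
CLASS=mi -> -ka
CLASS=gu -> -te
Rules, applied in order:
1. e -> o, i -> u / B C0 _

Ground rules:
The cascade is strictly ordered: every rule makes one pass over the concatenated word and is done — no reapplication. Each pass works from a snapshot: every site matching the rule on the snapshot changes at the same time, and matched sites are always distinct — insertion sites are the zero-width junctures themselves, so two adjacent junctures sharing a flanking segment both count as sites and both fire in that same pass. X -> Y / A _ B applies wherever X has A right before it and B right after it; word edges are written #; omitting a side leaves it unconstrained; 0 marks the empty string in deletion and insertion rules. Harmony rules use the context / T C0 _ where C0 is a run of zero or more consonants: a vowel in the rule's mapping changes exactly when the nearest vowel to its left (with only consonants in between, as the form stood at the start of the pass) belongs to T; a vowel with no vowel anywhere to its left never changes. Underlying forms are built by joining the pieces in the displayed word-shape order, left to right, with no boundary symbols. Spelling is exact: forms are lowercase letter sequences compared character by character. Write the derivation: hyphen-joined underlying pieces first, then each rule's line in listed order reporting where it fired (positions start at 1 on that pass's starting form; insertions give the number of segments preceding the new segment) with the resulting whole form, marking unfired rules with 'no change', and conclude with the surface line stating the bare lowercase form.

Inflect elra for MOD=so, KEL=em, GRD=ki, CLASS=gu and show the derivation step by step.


underlying: di-elra-l-lur-te
1. e -> o, i -> u / B C0 _: fires at position(s) 12: dielrallurto
surface: dielrallurto


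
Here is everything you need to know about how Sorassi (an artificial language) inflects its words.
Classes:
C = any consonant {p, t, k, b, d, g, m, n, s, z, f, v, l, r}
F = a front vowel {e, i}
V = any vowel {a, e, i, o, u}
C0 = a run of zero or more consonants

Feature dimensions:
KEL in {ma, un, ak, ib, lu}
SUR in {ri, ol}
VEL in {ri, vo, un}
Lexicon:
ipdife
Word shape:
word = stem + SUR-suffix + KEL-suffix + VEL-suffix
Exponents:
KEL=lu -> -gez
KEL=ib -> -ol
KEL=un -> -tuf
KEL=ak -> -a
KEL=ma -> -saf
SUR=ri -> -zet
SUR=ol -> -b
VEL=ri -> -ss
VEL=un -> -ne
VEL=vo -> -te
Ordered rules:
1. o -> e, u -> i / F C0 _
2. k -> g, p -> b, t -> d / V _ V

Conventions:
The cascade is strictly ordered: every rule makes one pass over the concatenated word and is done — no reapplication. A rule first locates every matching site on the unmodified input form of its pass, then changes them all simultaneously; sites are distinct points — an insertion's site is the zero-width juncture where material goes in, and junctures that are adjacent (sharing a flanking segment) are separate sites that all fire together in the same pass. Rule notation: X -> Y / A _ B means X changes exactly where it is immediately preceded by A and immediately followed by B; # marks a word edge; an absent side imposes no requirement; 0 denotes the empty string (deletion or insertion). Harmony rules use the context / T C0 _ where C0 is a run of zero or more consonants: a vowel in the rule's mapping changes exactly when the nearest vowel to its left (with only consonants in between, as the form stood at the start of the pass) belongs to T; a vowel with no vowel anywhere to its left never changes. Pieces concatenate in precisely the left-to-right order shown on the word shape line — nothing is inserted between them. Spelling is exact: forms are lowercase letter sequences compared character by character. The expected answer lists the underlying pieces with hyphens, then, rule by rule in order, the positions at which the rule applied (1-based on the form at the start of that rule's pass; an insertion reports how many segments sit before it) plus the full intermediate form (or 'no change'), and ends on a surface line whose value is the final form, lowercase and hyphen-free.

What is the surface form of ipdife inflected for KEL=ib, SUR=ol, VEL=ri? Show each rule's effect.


underlying: ipdife-b-ol-ss
1. o -> e, u -> i / F C0 _: fires at position(s) 8: ipdifebelss
2. k -> g, p -> b, t -> d / V _ V: no change
surface: ipdifebelss


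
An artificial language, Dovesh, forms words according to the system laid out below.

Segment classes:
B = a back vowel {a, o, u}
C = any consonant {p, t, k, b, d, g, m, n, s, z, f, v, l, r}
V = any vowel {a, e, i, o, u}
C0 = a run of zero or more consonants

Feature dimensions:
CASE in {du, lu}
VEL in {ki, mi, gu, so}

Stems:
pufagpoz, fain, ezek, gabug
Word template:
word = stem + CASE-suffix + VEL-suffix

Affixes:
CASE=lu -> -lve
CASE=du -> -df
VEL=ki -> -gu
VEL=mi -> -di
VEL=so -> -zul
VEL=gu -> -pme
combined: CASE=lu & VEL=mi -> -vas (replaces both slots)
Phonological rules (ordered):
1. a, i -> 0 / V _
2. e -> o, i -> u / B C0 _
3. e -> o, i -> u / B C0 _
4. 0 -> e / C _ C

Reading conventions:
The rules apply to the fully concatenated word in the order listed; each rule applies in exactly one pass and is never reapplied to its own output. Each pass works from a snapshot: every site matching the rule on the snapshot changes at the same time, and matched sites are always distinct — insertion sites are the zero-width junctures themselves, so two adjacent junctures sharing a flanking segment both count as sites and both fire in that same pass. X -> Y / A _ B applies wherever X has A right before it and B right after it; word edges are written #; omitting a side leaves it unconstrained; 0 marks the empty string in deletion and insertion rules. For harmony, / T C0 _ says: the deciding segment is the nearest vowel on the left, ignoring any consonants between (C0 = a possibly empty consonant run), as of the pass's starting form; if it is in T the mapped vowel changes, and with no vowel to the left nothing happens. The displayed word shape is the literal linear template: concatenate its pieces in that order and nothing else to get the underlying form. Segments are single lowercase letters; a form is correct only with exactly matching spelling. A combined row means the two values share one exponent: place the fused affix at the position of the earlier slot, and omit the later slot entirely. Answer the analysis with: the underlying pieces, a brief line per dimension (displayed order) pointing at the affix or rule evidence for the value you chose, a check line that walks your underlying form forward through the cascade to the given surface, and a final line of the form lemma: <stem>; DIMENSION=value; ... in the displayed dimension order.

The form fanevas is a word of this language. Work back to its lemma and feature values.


underlying: fain-vas
CASE=lu - signalled by the combined affix row
VEL=mi - signalled by the combined affix row
check: fainvas -> fanvas -> fanvas -> fanvas -> fanevas
lemma: fain; CASE=lu; VEL=mi


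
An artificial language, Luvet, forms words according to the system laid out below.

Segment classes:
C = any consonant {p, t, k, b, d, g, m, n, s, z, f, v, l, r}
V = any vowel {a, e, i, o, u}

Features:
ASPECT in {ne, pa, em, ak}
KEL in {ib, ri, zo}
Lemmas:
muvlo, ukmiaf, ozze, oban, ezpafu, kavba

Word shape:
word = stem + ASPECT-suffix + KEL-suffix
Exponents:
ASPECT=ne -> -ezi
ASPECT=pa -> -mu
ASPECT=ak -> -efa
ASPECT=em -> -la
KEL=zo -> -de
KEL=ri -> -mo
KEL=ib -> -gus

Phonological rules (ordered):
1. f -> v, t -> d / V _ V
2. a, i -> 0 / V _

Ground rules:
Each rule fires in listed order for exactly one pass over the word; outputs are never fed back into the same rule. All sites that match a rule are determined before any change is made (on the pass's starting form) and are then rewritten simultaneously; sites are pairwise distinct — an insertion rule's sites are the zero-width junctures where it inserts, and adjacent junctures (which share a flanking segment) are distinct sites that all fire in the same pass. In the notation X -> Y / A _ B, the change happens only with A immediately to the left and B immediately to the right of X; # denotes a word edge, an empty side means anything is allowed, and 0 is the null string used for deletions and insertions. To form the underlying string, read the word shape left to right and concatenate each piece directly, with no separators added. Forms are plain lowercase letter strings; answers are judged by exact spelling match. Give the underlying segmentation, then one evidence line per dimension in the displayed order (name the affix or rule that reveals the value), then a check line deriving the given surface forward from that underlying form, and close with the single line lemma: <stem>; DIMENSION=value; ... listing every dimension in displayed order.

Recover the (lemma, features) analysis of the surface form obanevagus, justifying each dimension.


underlying: oban-efa-gus
ASPECT=ak - signalled by the affix -efa
KEL=ib - signalled by the affix -gus
check: obanefagus -> obanevagus -> obanevagus
lemma: oban; ASPECT=ak; KEL=ib


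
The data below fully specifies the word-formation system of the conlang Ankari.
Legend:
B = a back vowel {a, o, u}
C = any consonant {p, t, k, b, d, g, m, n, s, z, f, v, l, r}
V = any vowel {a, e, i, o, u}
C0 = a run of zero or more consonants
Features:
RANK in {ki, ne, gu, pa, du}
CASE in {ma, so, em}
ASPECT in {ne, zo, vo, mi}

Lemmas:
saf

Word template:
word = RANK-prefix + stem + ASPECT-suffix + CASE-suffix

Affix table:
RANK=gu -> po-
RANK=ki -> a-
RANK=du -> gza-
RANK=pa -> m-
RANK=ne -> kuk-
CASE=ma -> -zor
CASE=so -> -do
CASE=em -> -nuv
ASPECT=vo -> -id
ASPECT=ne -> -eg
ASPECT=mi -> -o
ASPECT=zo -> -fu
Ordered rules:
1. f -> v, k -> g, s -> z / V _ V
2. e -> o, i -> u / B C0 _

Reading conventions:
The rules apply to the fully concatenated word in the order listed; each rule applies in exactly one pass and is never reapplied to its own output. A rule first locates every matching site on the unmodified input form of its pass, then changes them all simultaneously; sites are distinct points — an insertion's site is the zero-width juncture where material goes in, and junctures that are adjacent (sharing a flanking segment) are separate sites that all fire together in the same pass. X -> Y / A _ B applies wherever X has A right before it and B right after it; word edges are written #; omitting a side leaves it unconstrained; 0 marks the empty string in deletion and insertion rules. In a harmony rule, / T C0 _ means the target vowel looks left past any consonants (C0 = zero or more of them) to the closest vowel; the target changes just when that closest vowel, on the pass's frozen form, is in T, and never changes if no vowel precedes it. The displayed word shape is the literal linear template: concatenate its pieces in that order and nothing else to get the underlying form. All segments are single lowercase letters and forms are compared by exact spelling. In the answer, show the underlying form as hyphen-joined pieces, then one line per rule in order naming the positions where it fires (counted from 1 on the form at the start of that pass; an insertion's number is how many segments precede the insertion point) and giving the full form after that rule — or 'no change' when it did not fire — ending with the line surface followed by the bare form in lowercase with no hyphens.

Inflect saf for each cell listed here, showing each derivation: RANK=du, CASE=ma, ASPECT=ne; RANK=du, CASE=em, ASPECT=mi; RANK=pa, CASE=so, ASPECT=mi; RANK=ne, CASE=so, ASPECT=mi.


cell RANK=du, CASE=ma, ASPECT=ne:
underlying: gza-saf-eg-zor
1. f -> v, k -> g, s -> z / V _ V: fires at position(s) 4, 6: gzazavegzor
2. e -> o, i -> u / B C0 _: fires at position(s) 7: gzazavogzor
surface: gzazavogzor

cell RANK=du, CASE=em, ASPECT=mi:
underlying: gza-saf-o-nuv
1. f -> v, k -> g, s -> z / V _ V: fires at position(s) 4, 6: gzazavonuv
2. e -> o, i -> u / B C0 _: no change
surface: gzazavonuv

cell RANK=pa, CASE=so, ASPECT=mi:
underlying: m-saf-o-do
1. f -> v, k -> g, s -> z / V _ V: fires at position(s) 4: msavodo
2. e -> o, i -> u / B C0 _: no change
surface: msavodo

cell RANK=ne, CASE=so, ASPECT=mi:
underlying: kuk-saf-o-do
1. f -> v, k -> g, s -> z / V _ V: fires at position(s) 6: kuksavodo
2. e -> o, i -> u / B C0 _: no change
surface: kuksavodo


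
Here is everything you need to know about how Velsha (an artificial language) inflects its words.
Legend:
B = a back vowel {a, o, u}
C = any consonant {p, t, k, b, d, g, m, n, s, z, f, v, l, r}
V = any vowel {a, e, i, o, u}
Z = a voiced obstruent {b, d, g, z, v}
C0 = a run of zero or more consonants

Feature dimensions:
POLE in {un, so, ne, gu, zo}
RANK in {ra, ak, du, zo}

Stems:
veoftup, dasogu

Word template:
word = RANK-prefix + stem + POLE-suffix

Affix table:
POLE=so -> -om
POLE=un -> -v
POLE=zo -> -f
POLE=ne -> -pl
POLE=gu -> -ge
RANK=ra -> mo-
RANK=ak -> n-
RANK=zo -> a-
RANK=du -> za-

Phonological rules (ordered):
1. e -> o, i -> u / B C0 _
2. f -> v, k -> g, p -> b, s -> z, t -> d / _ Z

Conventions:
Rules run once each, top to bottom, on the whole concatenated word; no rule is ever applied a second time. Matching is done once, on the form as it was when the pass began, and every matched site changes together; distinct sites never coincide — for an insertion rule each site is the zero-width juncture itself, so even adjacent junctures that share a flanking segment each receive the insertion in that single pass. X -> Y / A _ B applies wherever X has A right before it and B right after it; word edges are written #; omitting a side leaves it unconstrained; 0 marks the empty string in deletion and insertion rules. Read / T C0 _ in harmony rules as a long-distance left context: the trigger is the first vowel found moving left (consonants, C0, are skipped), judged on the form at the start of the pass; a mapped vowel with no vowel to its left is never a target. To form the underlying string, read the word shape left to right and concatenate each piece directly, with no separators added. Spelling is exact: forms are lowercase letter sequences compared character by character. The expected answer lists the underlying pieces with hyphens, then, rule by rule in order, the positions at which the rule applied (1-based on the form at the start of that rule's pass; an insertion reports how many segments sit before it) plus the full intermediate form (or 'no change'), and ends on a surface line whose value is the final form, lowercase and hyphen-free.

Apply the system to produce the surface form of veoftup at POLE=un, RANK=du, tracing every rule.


underlying: za-veoftup-v
1. e -> o, i -> u / B C0 _: fires at position(s) 4: zavooftupv
2. f -> v, k -> g, p -> b, s -> z, t -> d / _ Z: fires at position(s) 9: zavooftubv
surface: zavooftubv


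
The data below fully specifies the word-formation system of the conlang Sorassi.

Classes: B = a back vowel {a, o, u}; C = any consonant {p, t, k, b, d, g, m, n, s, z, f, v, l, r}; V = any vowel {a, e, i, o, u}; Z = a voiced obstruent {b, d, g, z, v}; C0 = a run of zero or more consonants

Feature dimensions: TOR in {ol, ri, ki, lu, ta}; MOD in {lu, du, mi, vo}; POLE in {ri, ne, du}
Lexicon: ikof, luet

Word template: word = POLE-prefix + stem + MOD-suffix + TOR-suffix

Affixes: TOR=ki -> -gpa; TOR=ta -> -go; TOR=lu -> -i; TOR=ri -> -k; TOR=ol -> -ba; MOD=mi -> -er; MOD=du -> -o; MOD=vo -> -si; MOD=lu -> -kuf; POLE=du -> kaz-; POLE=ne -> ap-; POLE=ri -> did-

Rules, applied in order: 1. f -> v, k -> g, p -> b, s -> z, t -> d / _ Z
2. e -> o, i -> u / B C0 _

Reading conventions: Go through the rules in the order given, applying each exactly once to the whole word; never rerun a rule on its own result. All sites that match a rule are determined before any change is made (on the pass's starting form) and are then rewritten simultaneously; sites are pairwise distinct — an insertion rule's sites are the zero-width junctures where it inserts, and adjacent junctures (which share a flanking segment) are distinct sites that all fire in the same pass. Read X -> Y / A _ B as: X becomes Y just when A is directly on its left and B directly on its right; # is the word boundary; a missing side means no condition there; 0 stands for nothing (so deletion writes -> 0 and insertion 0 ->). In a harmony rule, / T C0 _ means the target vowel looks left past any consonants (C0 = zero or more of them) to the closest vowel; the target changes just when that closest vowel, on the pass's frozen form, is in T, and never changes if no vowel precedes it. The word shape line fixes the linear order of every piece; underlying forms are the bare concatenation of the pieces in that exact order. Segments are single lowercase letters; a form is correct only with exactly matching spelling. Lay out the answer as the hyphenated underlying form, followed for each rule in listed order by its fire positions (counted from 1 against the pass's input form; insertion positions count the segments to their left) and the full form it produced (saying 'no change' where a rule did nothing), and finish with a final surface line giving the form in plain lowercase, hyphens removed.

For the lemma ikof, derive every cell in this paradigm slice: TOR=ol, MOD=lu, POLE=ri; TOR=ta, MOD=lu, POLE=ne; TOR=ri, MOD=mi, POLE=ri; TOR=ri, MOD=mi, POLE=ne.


cell TOR=ol, MOD=lu, POLE=ri:
underlying: did-ikof-kuf-ba
1. f -> v, k -> g, p -> b, s -> z, t -> d / _ Z: fires at position(s) 10: didikofkuvba
2. e -> o, i -> u / B C0 _: no change
surface: didikofkuvba

cell TOR=ta, MOD=lu, POLE=ne:
underlying: ap-ikof-kuf-go
1. f -> v, k -> g, p -> b, s -> z, t -> d / _ Z: fires at position(s) 9: apikofkuvgo
2. e -> o, i -> u / B C0 _: fires at position(s) 3: apukofkuvgo
surface: apukofkuvgo

cell TOR=ri, MOD=mi, POLE=ri:
underlying: did-ikof-er-k
1. f -> v, k -> g, p -> b, s -> z, t -> d / _ Z: no change
2. e -> o, i -> u / B C0 _: fires at position(s) 8: didikofork
surface: didikofork

cell TOR=ri, MOD=mi, POLE=ne:
underlying: ap-ikof-er-k
1. f -> v, k -> g, p -> b, s -> z, t -> d / _ Z: no change
2. e -> o, i -> u / B C0 _: fires at position(s) 3, 7: apukofork
surface: apukofork


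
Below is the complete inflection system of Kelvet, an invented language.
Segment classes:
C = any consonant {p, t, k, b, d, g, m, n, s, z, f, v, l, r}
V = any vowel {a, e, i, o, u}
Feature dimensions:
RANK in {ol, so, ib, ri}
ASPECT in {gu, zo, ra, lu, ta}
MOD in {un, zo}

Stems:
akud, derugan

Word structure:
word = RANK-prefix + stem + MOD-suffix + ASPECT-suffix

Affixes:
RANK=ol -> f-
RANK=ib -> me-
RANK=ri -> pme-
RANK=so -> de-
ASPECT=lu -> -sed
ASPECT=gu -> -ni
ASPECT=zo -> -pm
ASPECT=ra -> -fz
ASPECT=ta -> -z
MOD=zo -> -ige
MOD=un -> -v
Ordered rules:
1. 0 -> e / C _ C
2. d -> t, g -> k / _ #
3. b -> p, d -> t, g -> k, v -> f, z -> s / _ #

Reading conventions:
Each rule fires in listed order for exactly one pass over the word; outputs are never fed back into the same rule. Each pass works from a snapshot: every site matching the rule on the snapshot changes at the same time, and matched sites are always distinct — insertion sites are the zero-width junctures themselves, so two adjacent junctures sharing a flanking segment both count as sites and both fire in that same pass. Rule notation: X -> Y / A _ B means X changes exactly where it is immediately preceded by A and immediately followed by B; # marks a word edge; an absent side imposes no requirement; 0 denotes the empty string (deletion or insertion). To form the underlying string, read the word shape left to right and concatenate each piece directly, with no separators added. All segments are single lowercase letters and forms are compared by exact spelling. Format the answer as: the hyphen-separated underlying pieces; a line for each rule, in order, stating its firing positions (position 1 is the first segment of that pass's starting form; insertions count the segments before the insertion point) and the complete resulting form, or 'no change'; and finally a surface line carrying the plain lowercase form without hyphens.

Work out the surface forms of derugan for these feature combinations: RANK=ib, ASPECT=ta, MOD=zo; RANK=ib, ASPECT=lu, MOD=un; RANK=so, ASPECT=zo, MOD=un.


cell RANK=ib, ASPECT=ta, MOD=zo:
underlying: me-derugan-ige-z
1. 0 -> e / C _ C: no change
2. d -> t, g -> k / _ #: no change
3. b -> p, d -> t, g -> k, v -> f, z -> s / _ #: fires at position(s) 13: mederuganiges
surface: mederuganiges

cell RANK=ib, ASPECT=lu, MOD=un:
underlying: me-derugan-v-sed
1. 0 -> e / C _ C: inserts after position(s) 9, 10: mederuganevesed
2. d -> t, g -> k / _ #: fires at position(s) 15: mederuganeveset
3. b -> p, d -> t, g -> k, v -> f, z -> s / _ #: no change
surface: mederuganeveset

cell RANK=so, ASPECT=zo, MOD=un:
underlying: de-derugan-v-pm
1. 0 -> e / C _ C: inserts after position(s) 9, 10, 11: dederuganevepem
2. d -> t, g -> k / _ #: no change
3. b -> p, d -> t, g -> k, v -> f, z -> s / _ #: no change
surface: dederuganevepem
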